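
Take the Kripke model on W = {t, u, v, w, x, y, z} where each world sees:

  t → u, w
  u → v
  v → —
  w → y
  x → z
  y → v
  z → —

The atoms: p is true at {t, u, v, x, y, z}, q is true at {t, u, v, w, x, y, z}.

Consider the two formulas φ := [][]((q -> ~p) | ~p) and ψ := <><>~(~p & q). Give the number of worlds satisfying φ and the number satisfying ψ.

For [][]((q -> ~p) | ~p):
t: successors {u, w}; []((q -> ~p) | ~p) there: u:F, w:F. ✗
u: successors {v}; []((q -> ~p) | ~p) there: v:T. ✓
v: no successors, so [][]((q -> ~p) | ~p) holds vacuously. ✓
w: successors {y}; []((q -> ~p) | ~p) there: y:F. ✗
x: successors {z}; []((q -> ~p) | ~p) there: z:T. ✓
y: successors {v}; []((q -> ~p) | ~p) there: v:T. ✓
z: no successors, so [][]((q -> ~p) | ~p) holds vacuously. ✓
— 5 worlds.
For <><>~(~p & q):
t: successors {u, w}; <>~(~p & q) there: u:T, w:T. ✓
u: successors {v}; <>~(~p & q) there: v:F. ✗
v: no successors, so <><>~(~p & q) fails. ✗
w: successors {y}; <>~(~p & q) there: y:T. ✓
x: successors {z}; <>~(~p & q) there: z:F. ✗
y: successors {v}; <>~(~p & q) there: v:F. ✗
z: no successors, so <><>~(~p & q) fails. ✗
— 2 worlds.

5 and 2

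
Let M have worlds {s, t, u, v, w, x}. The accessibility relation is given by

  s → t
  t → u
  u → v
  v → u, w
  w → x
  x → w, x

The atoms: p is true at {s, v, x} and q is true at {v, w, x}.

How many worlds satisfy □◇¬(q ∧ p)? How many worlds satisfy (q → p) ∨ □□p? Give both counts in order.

For □◇¬(q ∧ p):
s: successors {t}; ◇¬(q ∧ p) there: t:T. ✓
t: successors {u}; ◇¬(q ∧ p) there: u:F. ✗
u: successors {v}; ◇¬(q ∧ p) there: v:T. ✓
v: successors {u, w}; ◇¬(q ∧ p) there: u:F, w:F. ✗
w: successors {x}; ◇¬(q ∧ p) there: x:T. ✓
x: successors {w, x}; ◇¬(q ∧ p) there: w:F, x:T. ✗
— 3 worlds.
For (q → p) ∨ □□p:
s: q → p is T, □□p is F. ✓
t: q → p is T, □□p is T. ✓
u: q → p is T, □□p is F. ✓
v: q → p is T, □□p is T. ✓
w: q → p is F, □□p is F. ✗
x: q → p is T, □□p is F. ✓
— 5 worlds.

3 and 5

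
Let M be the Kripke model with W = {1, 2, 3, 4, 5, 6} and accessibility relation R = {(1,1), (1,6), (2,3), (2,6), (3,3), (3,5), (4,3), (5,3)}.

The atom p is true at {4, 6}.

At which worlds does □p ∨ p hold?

{4, 6}

1: □p is F, p is F. ✗
2: □p is F, p is F. ✗
3: □p is F, p is F. ✗
4: □p is F, p is T. ✓
5: □p is F, p is F. ✗
6: □p is T, p is T. ✓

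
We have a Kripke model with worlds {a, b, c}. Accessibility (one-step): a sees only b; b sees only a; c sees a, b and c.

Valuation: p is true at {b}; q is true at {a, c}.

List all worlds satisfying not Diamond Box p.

{a}

a: Diamond Box p is F. ✓
b: Diamond Box p is T. ✗
c: Diamond Box p is T. ✗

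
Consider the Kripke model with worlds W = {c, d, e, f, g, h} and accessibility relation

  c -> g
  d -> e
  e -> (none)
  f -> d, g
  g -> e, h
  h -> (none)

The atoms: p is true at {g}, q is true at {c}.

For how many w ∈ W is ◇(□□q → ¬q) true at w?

4

c: successors {g}; □□q → ¬q there: g:T. ✓
d: successors {e}; □□q → ¬q there: e:T. ✓
e: no successors, so ◇(□□q → ¬q) fails. ✗
f: successors {d, g}; □□q → ¬q there: d:T, g:T. ✓
g: successors {e, h}; □□q → ¬q there: e:T, h:T. ✓
h: no successors, so ◇(□□q → ¬q) fails. ✗
Satisfying worlds: {c, d, f, g}.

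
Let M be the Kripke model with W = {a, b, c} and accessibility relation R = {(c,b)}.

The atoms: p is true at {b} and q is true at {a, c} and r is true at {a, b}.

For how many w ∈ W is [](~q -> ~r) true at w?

a: no successors, so [](~q -> ~r) holds vacuously. ✓
b: no successors, so [](~q -> ~r) holds vacuously. ✓
c: successors {b}; ~q -> ~r there: b:F. ✗
Satisfying worlds: {a, b}.

2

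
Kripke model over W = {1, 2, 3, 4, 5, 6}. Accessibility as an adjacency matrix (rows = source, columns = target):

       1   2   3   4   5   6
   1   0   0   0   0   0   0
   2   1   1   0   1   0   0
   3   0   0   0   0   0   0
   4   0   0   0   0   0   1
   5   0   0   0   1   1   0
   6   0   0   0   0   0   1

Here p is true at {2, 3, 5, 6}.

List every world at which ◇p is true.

1: no successors, so ◇p fails. ✗
2: successors {1, 2, 4}; p there: 1:F, 2:T, 4:F. ✓
3: no successors, so ◇p fails. ✗
4: successors {6}; p there: 6:T. ✓
5: successors {4, 5}; p there: 4:F, 5:T. ✓
6: successors {6}; p there: 6:T. ✓

{2, 4, 5, 6}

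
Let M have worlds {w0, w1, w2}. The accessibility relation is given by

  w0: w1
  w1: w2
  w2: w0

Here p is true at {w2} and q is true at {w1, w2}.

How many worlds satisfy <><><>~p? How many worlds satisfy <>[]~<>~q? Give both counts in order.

For <><><>~p:
w0: successors {w1}; <><>~p there: w1:T. ✓
w1: successors {w2}; <><>~p there: w2:T. ✓
w2: successors {w0}; <><>~p there: w0:F. ✗
— 2 worlds.
For <>[]~<>~q:
w0: successors {w1}; []~<>~q there: w1:F. ✗
w1: successors {w2}; []~<>~q there: w2:T. ✓
w2: successors {w0}; []~<>~q there: w0:T. ✓
— 2 worlds.

2 and 2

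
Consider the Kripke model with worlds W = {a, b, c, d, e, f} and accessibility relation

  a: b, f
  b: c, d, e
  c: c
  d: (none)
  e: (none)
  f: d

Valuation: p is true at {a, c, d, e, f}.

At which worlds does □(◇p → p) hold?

{b, c, d, e, f}

a: successors {b, f}; ◇p → p there: b:F, f:T. ✗
b: successors {c, d, e}; ◇p → p there: c:T, d:T, e:T. ✓
c: successors {c}; ◇p → p there: c:T. ✓
d: no successors, so □(◇p → p) holds vacuously. ✓
e: no successors, so □(◇p → p) holds vacuously. ✓
f: successors {d}; ◇p → p there: d:T. ✓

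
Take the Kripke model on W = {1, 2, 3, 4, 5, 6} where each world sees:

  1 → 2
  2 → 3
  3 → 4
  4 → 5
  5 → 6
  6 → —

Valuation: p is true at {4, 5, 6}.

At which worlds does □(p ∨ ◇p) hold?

1: successors {2}; p ∨ ◇p there: 2:F. ✗
2: successors {3}; p ∨ ◇p there: 3:T. ✓
3: successors {4}; p ∨ ◇p there: 4:T. ✓
4: successors {5}; p ∨ ◇p there: 5:T. ✓
5: successors {6}; p ∨ ◇p there: 6:T. ✓
6: no successors, so □(p ∨ ◇p) holds vacuously. ✓

{2, 3, 4, 5, 6}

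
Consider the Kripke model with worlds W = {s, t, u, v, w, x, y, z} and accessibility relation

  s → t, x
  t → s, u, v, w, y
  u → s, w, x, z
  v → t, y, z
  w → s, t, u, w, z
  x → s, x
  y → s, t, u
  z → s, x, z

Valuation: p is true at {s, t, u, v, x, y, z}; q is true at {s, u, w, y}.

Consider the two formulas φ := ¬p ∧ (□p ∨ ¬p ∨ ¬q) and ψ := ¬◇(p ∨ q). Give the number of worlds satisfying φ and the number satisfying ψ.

1 and 0

For ¬p ∧ (□p ∨ ¬p ∨ ¬q):
s: ¬p is F, □p ∨ ¬p ∨ ¬q is T. ✗
t: ¬p is F, □p ∨ ¬p ∨ ¬q is T. ✗
u: ¬p is F, □p ∨ ¬p ∨ ¬q is F. ✗
v: ¬p is F, □p ∨ ¬p ∨ ¬q is T. ✗
w: ¬p is T, □p ∨ ¬p ∨ ¬q is T. ✓
x: ¬p is F, □p ∨ ¬p ∨ ¬q is T. ✗
y: ¬p is F, □p ∨ ¬p ∨ ¬q is T. ✗
z: ¬p is F, □p ∨ ¬p ∨ ¬q is T. ✗
— 1 world.
For ¬◇(p ∨ q):
s: ◇(p ∨ q) is T. ✗
t: ◇(p ∨ q) is T. ✗
u: ◇(p ∨ q) is T. ✗
v: ◇(p ∨ q) is T. ✗
w: ◇(p ∨ q) is T. ✗
x: ◇(p ∨ q) is T. ✗
y: ◇(p ∨ q) is T. ✗
z: ◇(p ∨ q) is T. ✗
— 0 worlds.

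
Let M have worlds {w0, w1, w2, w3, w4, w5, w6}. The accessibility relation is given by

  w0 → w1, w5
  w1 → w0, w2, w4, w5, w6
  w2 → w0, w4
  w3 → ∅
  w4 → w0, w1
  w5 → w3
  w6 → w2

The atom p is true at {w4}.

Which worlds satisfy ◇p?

w0: successors {w1, w5}; p there: w1:F, w5:F. ✗
w1: successors {w0, w2, w4, w5, w6}; p there: w0:F, w2:F, w4:T, w5:F, w6:F. ✓
w2: successors {w0, w4}; p there: w0:F, w4:T. ✓
w3: no successors, so ◇p fails. ✗
w4: successors {w0, w1}; p there: w0:F, w1:F. ✗
w5: successors {w3}; p there: w3:F. ✗
w6: successors {w2}; p there: w2:F. ✗

{w1, w2}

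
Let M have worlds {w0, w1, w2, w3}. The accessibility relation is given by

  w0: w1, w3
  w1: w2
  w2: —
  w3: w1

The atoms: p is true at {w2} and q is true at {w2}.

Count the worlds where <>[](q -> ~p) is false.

w0: successors {w1, w3}; [](q -> ~p) there: w1:F, w3:T. ✓
w1: successors {w2}; [](q -> ~p) there: w2:T. ✓
w2: no successors, so <>[](q -> ~p) fails. ✗
w3: successors {w1}; [](q -> ~p) there: w1:F. ✗
Satisfying worlds: {w0, w1}.
So <>[](q -> ~p) fails at the other 2 worlds.

2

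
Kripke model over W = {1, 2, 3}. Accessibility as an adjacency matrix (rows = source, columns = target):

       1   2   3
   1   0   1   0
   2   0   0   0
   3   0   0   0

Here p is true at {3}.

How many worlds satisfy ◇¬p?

1

1: successors {2}; ¬p there: 2:T. ✓
2: no successors, so ◇¬p fails. ✗
3: no successors, so ◇¬p fails. ✗
Satisfying worlds: {1}.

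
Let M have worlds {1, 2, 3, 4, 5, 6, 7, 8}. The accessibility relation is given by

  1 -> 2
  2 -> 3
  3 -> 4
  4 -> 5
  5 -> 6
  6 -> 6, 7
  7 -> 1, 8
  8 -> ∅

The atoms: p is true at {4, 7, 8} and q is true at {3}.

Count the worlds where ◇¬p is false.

1: successors {2}; ¬p there: 2:T. ✓
2: successors {3}; ¬p there: 3:T. ✓
3: successors {4}; ¬p there: 4:F. ✗
4: successors {5}; ¬p there: 5:T. ✓
5: successors {6}; ¬p there: 6:T. ✓
6: successors {6, 7}; ¬p there: 6:T, 7:F. ✓
7: successors {1, 8}; ¬p there: 1:T, 8:F. ✓
8: no successors, so ◇¬p fails. ✗
Satisfying worlds: {1, 2, 4, 5, 6, 7}.
So ◇¬p fails at the other 2 worlds.

2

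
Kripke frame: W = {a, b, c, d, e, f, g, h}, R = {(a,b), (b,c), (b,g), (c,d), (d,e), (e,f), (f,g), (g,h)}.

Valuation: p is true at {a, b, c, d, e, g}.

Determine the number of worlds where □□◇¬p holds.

a: successors {b}; □◇¬p there: b:F. ✗
b: successors {c, g}; □◇¬p there: c:F, g:F. ✗
c: successors {d}; □◇¬p there: d:T. ✓
d: successors {e}; □◇¬p there: e:F. ✗
e: successors {f}; □◇¬p there: f:T. ✓
f: successors {g}; □◇¬p there: g:F. ✗
g: successors {h}; □◇¬p there: h:T. ✓
h: no successors, so □□◇¬p holds vacuously. ✓
Satisfying worlds: {c, e, g, h}.

4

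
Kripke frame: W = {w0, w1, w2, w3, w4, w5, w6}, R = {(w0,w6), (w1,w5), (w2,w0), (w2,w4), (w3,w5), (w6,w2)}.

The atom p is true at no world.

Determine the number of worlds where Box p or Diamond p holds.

w0: Box p is F, Diamond p is F. ✗
w1: Box p is F, Diamond p is F. ✗
w2: Box p is F, Diamond p is F. ✗
w3: Box p is F, Diamond p is F. ✗
w4: Box p is T, Diamond p is F. ✓
w5: Box p is T, Diamond p is F. ✓
w6: Box p is F, Diamond p is F. ✗
Satisfying worlds: {w4, w5}.

2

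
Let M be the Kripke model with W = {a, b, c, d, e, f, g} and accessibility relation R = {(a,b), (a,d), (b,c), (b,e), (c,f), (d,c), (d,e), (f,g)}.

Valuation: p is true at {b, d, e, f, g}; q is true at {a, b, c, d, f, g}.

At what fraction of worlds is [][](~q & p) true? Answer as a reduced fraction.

3/7

a: successors {b, d}; [](~q & p) there: b:F, d:F. ✗
b: successors {c, e}; [](~q & p) there: c:F, e:T. ✗
c: successors {f}; [](~q & p) there: f:F. ✗
d: successors {c, e}; [](~q & p) there: c:F, e:T. ✗
e: no successors, so [][](~q & p) holds vacuously. ✓
f: successors {g}; [](~q & p) there: g:T. ✓
g: no successors, so [][](~q & p) holds vacuously. ✓
That's 3 of 7 worlds, so 3/7.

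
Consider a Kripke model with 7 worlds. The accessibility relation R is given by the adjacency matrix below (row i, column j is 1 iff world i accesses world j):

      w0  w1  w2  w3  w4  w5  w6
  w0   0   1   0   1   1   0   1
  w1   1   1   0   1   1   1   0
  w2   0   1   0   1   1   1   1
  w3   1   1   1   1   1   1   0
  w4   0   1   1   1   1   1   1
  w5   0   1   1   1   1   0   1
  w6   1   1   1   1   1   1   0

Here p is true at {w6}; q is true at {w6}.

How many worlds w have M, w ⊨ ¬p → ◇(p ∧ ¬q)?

1

w0: ¬p is T, ◇(p ∧ ¬q) is F. ✗
w1: ¬p is T, ◇(p ∧ ¬q) is F. ✗
w2: ¬p is T, ◇(p ∧ ¬q) is F. ✗
w3: ¬p is T, ◇(p ∧ ¬q) is F. ✗
w4: ¬p is T, ◇(p ∧ ¬q) is F. ✗
w5: ¬p is T, ◇(p ∧ ¬q) is F. ✗
w6: ¬p is F, ◇(p ∧ ¬q) is F. ✓
Satisfying worlds: {w6}.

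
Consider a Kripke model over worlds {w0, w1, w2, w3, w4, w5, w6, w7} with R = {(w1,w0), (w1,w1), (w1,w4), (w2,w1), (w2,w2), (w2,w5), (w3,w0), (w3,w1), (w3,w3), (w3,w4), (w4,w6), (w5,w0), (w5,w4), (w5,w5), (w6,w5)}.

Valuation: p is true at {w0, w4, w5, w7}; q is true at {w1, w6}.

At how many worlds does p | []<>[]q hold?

w0: p is T, []<>[]q is T. ✓
w1: p is F, []<>[]q is F. ✗
w2: p is F, []<>[]q is F. ✗
w3: p is F, []<>[]q is F. ✗
w4: p is T, []<>[]q is F. ✓
w5: p is T, []<>[]q is F. ✓
w6: p is F, []<>[]q is T. ✓
w7: p is T, []<>[]q is T. ✓
Satisfying worlds: {w0, w4, w5, w6, w7}.

5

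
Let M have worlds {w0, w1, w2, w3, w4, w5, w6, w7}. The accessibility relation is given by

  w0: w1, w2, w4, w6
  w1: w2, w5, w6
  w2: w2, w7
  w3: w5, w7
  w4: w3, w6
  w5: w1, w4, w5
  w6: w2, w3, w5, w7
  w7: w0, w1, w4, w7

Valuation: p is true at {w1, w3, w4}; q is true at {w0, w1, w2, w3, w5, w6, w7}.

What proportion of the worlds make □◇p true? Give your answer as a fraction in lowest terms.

w0: successors {w1, w2, w4, w6}; ◇p there: w1:F, w2:F, w4:T, w6:T. ✗
w1: successors {w2, w5, w6}; ◇p there: w2:F, w5:T, w6:T. ✗
w2: successors {w2, w7}; ◇p there: w2:F, w7:T. ✗
w3: successors {w5, w7}; ◇p there: w5:T, w7:T. ✓
w4: successors {w3, w6}; ◇p there: w3:F, w6:T. ✗
w5: successors {w1, w4, w5}; ◇p there: w1:F, w4:T, w5:T. ✗
w6: successors {w2, w3, w5, w7}; ◇p there: w2:F, w3:F, w5:T, w7:T. ✗
w7: successors {w0, w1, w4, w7}; ◇p there: w0:T, w1:F, w4:T, w7:T. ✗
That's 1 of 8 worlds, so 1/8.

1/8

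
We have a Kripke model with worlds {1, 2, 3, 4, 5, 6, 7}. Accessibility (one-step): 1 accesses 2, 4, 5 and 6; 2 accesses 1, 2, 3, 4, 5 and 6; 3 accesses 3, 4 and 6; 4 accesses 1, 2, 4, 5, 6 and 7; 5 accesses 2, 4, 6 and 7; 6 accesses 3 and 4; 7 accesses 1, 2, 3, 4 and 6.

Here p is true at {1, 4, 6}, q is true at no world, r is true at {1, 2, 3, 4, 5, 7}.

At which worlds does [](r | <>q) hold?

1: successors {2, 4, 5, 6}; r | <>q there: 2:T, 4:T, 5:T, 6:F. ✗
2: successors {1, 2, 3, 4, 5, 6}; r | <>q there: 1:T, 2:T, 3:T, 4:T, 5:T, 6:F. ✗
3: successors {3, 4, 6}; r | <>q there: 3:T, 4:T, 6:F. ✗
4: successors {1, 2, 4, 5, 6, 7}; r | <>q there: 1:T, 2:T, 4:T, 5:T, 6:F, 7:T. ✗
5: successors {2, 4, 6, 7}; r | <>q there: 2:T, 4:T, 6:F, 7:T. ✗
6: successors {3, 4}; r | <>q there: 3:T, 4:T. ✓
7: successors {1, 2, 3, 4, 6}; r | <>q there: 1:T, 2:T, 3:T, 4:T, 6:F. ✗

{6}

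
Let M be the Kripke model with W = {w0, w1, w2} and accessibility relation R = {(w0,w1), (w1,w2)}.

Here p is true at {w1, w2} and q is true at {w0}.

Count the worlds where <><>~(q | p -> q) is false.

w0: successors {w1}; <>~(q | p -> q) there: w1:T. ✓
w1: successors {w2}; <>~(q | p -> q) there: w2:F. ✗
w2: no successors, so <><>~(q | p -> q) fails. ✗
Satisfying worlds: {w0}.
So <><>~(q | p -> q) fails at the other 2 worlds.

2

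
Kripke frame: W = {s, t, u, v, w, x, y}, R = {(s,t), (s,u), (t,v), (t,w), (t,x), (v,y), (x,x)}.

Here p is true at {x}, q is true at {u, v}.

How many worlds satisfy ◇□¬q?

4

s: successors {t, u}; □¬q there: t:F, u:T. ✓
t: successors {v, w, x}; □¬q there: v:T, w:T, x:T. ✓
u: no successors, so ◇□¬q fails. ✗
v: successors {y}; □¬q there: y:T. ✓
w: no successors, so ◇□¬q fails. ✗
x: successors {x}; □¬q there: x:T. ✓
y: no successors, so ◇□¬q fails. ✗
Satisfying worlds: {s, t, v, x}.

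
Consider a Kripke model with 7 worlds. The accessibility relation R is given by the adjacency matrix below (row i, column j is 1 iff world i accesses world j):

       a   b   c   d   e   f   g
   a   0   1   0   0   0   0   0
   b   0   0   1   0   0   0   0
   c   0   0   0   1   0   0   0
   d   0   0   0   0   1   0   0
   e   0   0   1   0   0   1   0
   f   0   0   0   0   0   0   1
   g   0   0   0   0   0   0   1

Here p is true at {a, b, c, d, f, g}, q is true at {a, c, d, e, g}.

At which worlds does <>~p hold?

{d}

a: successors {b}; ~p there: b:F. ✗
b: successors {c}; ~p there: c:F. ✗
c: successors {d}; ~p there: d:F. ✗
d: successors {e}; ~p there: e:T. ✓
e: successors {c, f}; ~p there: c:F, f:F. ✗
f: successors {g}; ~p there: g:F. ✗
g: successors {g}; ~p there: g:F. ✗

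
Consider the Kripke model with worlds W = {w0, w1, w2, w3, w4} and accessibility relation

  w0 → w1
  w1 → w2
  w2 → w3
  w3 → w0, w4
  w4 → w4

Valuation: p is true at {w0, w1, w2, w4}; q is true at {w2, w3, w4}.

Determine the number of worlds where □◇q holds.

4

w0: successors {w1}; ◇q there: w1:T. ✓
w1: successors {w2}; ◇q there: w2:T. ✓
w2: successors {w3}; ◇q there: w3:T. ✓
w3: successors {w0, w4}; ◇q there: w0:F, w4:T. ✗
w4: successors {w4}; ◇q there: w4:T. ✓
Satisfying worlds: {w0, w1, w2, w4}.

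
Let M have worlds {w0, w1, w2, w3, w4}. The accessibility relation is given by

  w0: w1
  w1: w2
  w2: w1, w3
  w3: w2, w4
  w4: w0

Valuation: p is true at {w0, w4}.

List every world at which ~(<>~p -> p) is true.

{w1, w2, w3}

w0: <>~p -> p is T. ✗
w1: <>~p -> p is F. ✓
w2: <>~p -> p is F. ✓
w3: <>~p -> p is F. ✓
w4: <>~p -> p is T. ✗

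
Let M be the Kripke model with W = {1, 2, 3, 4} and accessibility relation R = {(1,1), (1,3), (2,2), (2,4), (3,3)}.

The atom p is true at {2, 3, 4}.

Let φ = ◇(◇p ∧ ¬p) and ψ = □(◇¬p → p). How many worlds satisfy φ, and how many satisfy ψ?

1 and 3

For ◇(◇p ∧ ¬p):
1: successors {1, 3}; ◇p ∧ ¬p there: 1:T, 3:F. ✓
2: successors {2, 4}; ◇p ∧ ¬p there: 2:F, 4:F. ✗
3: successors {3}; ◇p ∧ ¬p there: 3:F. ✗
4: no successors, so ◇(◇p ∧ ¬p) fails. ✗
— 1 world.
For □(◇¬p → p):
1: successors {1, 3}; ◇¬p → p there: 1:F, 3:T. ✗
2: successors {2, 4}; ◇¬p → p there: 2:T, 4:T. ✓
3: successors {3}; ◇¬p → p there: 3:T. ✓
4: no successors, so □(◇¬p → p) holds vacuously. ✓
— 3 worlds.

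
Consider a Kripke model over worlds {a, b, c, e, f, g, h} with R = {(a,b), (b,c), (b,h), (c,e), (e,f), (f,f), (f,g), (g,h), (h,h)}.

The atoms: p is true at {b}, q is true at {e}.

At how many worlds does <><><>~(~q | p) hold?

1

a: successors {b}; <><>~(~q | p) there: b:T. ✓
b: successors {c, h}; <><>~(~q | p) there: c:F, h:F. ✗
c: successors {e}; <><>~(~q | p) there: e:F. ✗
e: successors {f}; <><>~(~q | p) there: f:F. ✗
f: successors {f, g}; <><>~(~q | p) there: f:F, g:F. ✗
g: successors {h}; <><>~(~q | p) there: h:F. ✗
h: successors {h}; <><>~(~q | p) there: h:F. ✗
Satisfying worlds: {a}.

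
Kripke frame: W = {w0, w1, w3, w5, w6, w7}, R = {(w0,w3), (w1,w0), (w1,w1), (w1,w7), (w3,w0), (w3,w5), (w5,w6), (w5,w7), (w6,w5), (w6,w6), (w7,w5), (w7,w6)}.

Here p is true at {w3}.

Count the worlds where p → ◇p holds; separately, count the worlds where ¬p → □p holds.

For p → ◇p:
w0: p is F, ◇p is T. ✓
w1: p is F, ◇p is F. ✓
w3: p is T, ◇p is F. ✗
w5: p is F, ◇p is F. ✓
w6: p is F, ◇p is F. ✓
w7: p is F, ◇p is F. ✓
— 5 worlds.
For ¬p → □p:
w0: ¬p is T, □p is T. ✓
w1: ¬p is T, □p is F. ✗
w3: ¬p is F, □p is F. ✓
w5: ¬p is T, □p is F. ✗
w6: ¬p is T, □p is F. ✗
w7: ¬p is T, □p is F. ✗
— 2 worlds.

5 and 2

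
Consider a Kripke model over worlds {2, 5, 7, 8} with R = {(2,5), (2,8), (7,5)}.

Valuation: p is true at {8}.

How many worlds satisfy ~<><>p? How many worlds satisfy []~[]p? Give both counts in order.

For ~<><>p:
2: <><>p is F. ✓
5: <><>p is F. ✓
7: <><>p is F. ✓
8: <><>p is F. ✓
— 4 worlds.
For []~[]p:
2: successors {5, 8}; ~[]p there: 5:F, 8:F. ✗
5: no successors, so []~[]p holds vacuously. ✓
7: successors {5}; ~[]p there: 5:F. ✗
8: no successors, so []~[]p holds vacuously. ✓
— 2 worlds.

4 and 2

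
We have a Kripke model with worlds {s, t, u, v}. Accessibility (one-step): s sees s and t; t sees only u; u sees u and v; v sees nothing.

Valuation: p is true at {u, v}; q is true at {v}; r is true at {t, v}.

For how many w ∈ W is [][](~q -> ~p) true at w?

1

s: successors {s, t}; [](~q -> ~p) there: s:T, t:F. ✗
t: successors {u}; [](~q -> ~p) there: u:F. ✗
u: successors {u, v}; [](~q -> ~p) there: u:F, v:T. ✗
v: no successors, so [][](~q -> ~p) holds vacuously. ✓
Satisfying worlds: {v}.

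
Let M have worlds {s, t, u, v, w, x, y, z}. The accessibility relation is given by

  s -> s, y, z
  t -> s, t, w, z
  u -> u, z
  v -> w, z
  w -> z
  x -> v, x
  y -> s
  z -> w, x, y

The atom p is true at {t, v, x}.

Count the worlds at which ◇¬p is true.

7

s: successors {s, y, z}; ¬p there: s:T, y:T, z:T. ✓
t: successors {s, t, w, z}; ¬p there: s:T, t:F, w:T, z:T. ✓
u: successors {u, z}; ¬p there: u:T, z:T. ✓
v: successors {w, z}; ¬p there: w:T, z:T. ✓
w: successors {z}; ¬p there: z:T. ✓
x: successors {v, x}; ¬p there: v:F, x:F. ✗
y: successors {s}; ¬p there: s:T. ✓
z: successors {w, x, y}; ¬p there: w:T, x:F, y:T. ✓
Satisfying worlds: {s, t, u, v, w, y, z}.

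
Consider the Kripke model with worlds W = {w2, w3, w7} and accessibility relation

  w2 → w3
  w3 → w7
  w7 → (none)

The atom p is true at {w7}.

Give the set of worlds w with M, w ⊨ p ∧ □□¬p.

{w7}

w2: p is F, □□¬p is F. ✗
w3: p is F, □□¬p is T. ✗
w7: p is T, □□¬p is T. ✓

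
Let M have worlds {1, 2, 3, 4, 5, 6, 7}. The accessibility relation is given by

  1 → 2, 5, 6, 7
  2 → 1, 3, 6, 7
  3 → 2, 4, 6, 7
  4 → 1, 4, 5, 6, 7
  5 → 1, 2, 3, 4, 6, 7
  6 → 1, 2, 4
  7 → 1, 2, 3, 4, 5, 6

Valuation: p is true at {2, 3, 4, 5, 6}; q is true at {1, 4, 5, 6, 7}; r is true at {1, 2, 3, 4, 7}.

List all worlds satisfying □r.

{6}

1: successors {2, 5, 6, 7}; r there: 2:T, 5:F, 6:F, 7:T. ✗
2: successors {1, 3, 6, 7}; r there: 1:T, 3:T, 6:F, 7:T. ✗
3: successors {2, 4, 6, 7}; r there: 2:T, 4:T, 6:F, 7:T. ✗
4: successors {1, 4, 5, 6, 7}; r there: 1:T, 4:T, 5:F, 6:F, 7:T. ✗
5: successors {1, 2, 3, 4, 6, 7}; r there: 1:T, 2:T, 3:T, 4:T, 6:F, 7:T. ✗
6: successors {1, 2, 4}; r there: 1:T, 2:T, 4:T. ✓
7: successors {1, 2, 3, 4, 5, 6}; r there: 1:T, 2:T, 3:T, 4:T, 5:F, 6:F. ✗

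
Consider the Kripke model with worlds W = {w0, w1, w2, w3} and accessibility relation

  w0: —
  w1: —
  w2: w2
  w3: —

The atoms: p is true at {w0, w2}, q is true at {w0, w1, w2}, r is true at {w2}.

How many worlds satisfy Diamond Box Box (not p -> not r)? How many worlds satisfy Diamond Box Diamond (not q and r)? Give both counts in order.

1 and 0

For Diamond Box Box (not p -> not r):
w0: no successors, so Diamond Box Box (not p -> not r) fails. ✗
w1: no successors, so Diamond Box Box (not p -> not r) fails. ✗
w2: successors {w2}; Box Box (not p -> not r) there: w2:T. ✓
w3: no successors, so Diamond Box Box (not p -> not r) fails. ✗
— 1 world.
For Diamond Box Diamond (not q and r):
w0: no successors, so Diamond Box Diamond (not q and r) fails. ✗
w1: no successors, so Diamond Box Diamond (not q and r) fails. ✗
w2: successors {w2}; Box Diamond (not q and r) there: w2:F. ✗
w3: no successors, so Diamond Box Diamond (not q and r) fails. ✗
— 0 worlds.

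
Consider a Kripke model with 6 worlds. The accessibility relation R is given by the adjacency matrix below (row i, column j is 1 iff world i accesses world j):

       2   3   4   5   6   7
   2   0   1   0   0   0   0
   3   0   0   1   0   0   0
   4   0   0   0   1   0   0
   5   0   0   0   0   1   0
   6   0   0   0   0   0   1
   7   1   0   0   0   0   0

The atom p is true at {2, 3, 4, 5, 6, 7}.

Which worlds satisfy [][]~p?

2: successors {3}; []~p there: 3:F. ✗
3: successors {4}; []~p there: 4:F. ✗
4: successors {5}; []~p there: 5:F. ✗
5: successors {6}; []~p there: 6:F. ✗
6: successors {7}; []~p there: 7:F. ✗
7: successors {2}; []~p there: 2:F. ✗

∅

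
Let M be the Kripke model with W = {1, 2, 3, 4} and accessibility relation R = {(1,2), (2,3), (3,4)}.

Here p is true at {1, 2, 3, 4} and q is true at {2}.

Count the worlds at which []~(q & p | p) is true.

1

1: successors {2}; ~(q & p | p) there: 2:F. ✗
2: successors {3}; ~(q & p | p) there: 3:F. ✗
3: successors {4}; ~(q & p | p) there: 4:F. ✗
4: no successors, so []~(q & p | p) holds vacuously. ✓
Satisfying worlds: {4}.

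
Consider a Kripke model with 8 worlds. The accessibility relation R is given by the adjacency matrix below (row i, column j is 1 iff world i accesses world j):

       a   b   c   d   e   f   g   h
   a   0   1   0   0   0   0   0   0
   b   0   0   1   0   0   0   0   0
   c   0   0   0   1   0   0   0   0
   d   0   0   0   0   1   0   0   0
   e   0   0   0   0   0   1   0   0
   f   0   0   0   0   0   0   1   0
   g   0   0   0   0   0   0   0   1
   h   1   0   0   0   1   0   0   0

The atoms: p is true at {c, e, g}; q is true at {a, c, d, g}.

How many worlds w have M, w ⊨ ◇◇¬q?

a: successors {b}; ◇¬q there: b:F. ✗
b: successors {c}; ◇¬q there: c:F. ✗
c: successors {d}; ◇¬q there: d:T. ✓
d: successors {e}; ◇¬q there: e:T. ✓
e: successors {f}; ◇¬q there: f:F. ✗
f: successors {g}; ◇¬q there: g:T. ✓
g: successors {h}; ◇¬q there: h:T. ✓
h: successors {a, e}; ◇¬q there: a:T, e:T. ✓
Satisfying worlds: {c, d, f, g, h}.

5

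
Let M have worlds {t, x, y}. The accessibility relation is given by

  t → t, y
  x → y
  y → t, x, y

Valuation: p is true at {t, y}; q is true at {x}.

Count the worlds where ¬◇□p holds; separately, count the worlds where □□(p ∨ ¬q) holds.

For ¬◇□p:
t: ◇□p is T. ✗
x: ◇□p is F. ✓
y: ◇□p is T. ✗
— 1 world.
For □□(p ∨ ¬q):
t: successors {t, y}; □(p ∨ ¬q) there: t:T, y:F. ✗
x: successors {y}; □(p ∨ ¬q) there: y:F. ✗
y: successors {t, x, y}; □(p ∨ ¬q) there: t:T, x:T, y:F. ✗
— 0 worlds.

1 and 0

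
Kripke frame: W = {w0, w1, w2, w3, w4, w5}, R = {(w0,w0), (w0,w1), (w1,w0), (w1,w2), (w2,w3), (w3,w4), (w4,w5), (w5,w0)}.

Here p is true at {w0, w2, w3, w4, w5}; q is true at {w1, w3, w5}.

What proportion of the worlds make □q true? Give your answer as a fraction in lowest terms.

1/3

w0: successors {w0, w1}; q there: w0:F, w1:T. ✗
w1: successors {w0, w2}; q there: w0:F, w2:F. ✗
w2: successors {w3}; q there: w3:T. ✓
w3: successors {w4}; q there: w4:F. ✗
w4: successors {w5}; q there: w5:T. ✓
w5: successors {w0}; q there: w0:F. ✗
That's 2 of 6 worlds, so 2/6 = 1/3.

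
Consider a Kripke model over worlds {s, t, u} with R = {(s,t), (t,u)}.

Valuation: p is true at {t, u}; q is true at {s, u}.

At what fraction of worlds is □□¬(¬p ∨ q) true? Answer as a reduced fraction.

s: successors {t}; □¬(¬p ∨ q) there: t:F. ✗
t: successors {u}; □¬(¬p ∨ q) there: u:T. ✓
u: no successors, so □□¬(¬p ∨ q) holds vacuously. ✓
That's 2 of 3 worlds, so 2/3.

2/3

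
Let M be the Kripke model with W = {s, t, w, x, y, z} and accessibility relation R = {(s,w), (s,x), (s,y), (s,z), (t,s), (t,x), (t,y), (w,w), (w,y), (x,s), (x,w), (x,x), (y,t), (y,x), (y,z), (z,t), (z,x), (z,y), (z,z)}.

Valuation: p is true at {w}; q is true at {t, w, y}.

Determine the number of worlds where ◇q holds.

6

s: successors {w, x, y, z}; q there: w:T, x:F, y:T, z:F. ✓
t: successors {s, x, y}; q there: s:F, x:F, y:T. ✓
w: successors {w, y}; q there: w:T, y:T. ✓
x: successors {s, w, x}; q there: s:F, w:T, x:F. ✓
y: successors {t, x, z}; q there: t:T, x:F, z:F. ✓
z: successors {t, x, y, z}; q there: t:T, x:F, y:T, z:F. ✓
Satisfying worlds: {s, t, w, x, y, z}.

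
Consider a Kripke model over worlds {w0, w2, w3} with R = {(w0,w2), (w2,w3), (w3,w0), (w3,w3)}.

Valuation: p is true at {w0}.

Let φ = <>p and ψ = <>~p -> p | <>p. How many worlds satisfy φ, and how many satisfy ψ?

For <>p:
w0: successors {w2}; p there: w2:F. ✗
w2: successors {w3}; p there: w3:F. ✗
w3: successors {w0, w3}; p there: w0:T, w3:F. ✓
— 1 world.
For <>~p -> p | <>p:
w0: <>~p is T, p | <>p is T. ✓
w2: <>~p is T, p | <>p is F. ✗
w3: <>~p is T, p | <>p is T. ✓
— 2 worlds.

1 and 2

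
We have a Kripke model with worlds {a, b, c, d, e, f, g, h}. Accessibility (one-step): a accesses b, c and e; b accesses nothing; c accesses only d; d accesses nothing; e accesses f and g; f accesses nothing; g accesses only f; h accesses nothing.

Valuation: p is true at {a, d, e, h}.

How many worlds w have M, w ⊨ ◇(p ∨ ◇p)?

2

a: successors {b, c, e}; p ∨ ◇p there: b:F, c:T, e:T. ✓
b: no successors, so ◇(p ∨ ◇p) fails. ✗
c: successors {d}; p ∨ ◇p there: d:T. ✓
d: no successors, so ◇(p ∨ ◇p) fails. ✗
e: successors {f, g}; p ∨ ◇p there: f:F, g:F. ✗
f: no successors, so ◇(p ∨ ◇p) fails. ✗
g: successors {f}; p ∨ ◇p there: f:F. ✗
h: no successors, so ◇(p ∨ ◇p) fails. ✗
Satisfying worlds: {a, c}.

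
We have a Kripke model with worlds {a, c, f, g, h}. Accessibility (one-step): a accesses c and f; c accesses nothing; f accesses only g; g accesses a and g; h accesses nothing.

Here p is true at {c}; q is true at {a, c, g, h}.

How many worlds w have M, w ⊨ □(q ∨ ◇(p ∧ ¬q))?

a: successors {c, f}; q ∨ ◇(p ∧ ¬q) there: c:T, f:F. ✗
c: no successors, so □(q ∨ ◇(p ∧ ¬q)) holds vacuously. ✓
f: successors {g}; q ∨ ◇(p ∧ ¬q) there: g:T. ✓
g: successors {a, g}; q ∨ ◇(p ∧ ¬q) there: a:T, g:T. ✓
h: no successors, so □(q ∨ ◇(p ∧ ¬q)) holds vacuously. ✓
Satisfying worlds: {c, f, g, h}.

4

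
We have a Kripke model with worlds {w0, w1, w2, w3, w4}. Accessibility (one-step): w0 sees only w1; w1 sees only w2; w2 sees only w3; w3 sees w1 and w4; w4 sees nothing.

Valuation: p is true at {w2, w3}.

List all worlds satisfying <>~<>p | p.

{w2, w3}

w0: <>~<>p is F, p is F. ✗
w1: <>~<>p is F, p is F. ✗
w2: <>~<>p is T, p is T. ✓
w3: <>~<>p is T, p is T. ✓
w4: <>~<>p is F, p is F. ✗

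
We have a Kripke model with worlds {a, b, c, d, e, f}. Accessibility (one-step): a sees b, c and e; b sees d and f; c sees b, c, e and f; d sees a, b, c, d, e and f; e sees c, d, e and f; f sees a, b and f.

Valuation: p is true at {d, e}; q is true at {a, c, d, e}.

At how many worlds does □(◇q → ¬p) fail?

5

a: successors {b, c, e}; ◇q → ¬p there: b:T, c:T, e:F. ✗
b: successors {d, f}; ◇q → ¬p there: d:F, f:T. ✗
c: successors {b, c, e, f}; ◇q → ¬p there: b:T, c:T, e:F, f:T. ✗
d: successors {a, b, c, d, e, f}; ◇q → ¬p there: a:T, b:T, c:T, d:F, e:F, f:T. ✗
e: successors {c, d, e, f}; ◇q → ¬p there: c:T, d:F, e:F, f:T. ✗
f: successors {a, b, f}; ◇q → ¬p there: a:T, b:T, f:T. ✓
Satisfying worlds: {f}.
So □(◇q → ¬p) fails at the other 5 worlds.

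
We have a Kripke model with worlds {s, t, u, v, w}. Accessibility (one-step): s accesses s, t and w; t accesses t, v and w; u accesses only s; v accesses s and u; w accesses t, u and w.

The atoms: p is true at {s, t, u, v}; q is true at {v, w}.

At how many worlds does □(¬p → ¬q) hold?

2

s: successors {s, t, w}; ¬p → ¬q there: s:T, t:T, w:F. ✗
t: successors {t, v, w}; ¬p → ¬q there: t:T, v:T, w:F. ✗
u: successors {s}; ¬p → ¬q there: s:T. ✓
v: successors {s, u}; ¬p → ¬q there: s:T, u:T. ✓
w: successors {t, u, w}; ¬p → ¬q there: t:T, u:T, w:F. ✗
Satisfying worlds: {u, v}.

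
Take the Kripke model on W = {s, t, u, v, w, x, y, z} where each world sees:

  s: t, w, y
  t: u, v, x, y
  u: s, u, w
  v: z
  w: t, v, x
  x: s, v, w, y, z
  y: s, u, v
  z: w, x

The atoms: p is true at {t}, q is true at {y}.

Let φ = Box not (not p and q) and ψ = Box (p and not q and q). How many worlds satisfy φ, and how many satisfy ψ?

For Box not (not p and q):
s: successors {t, w, y}; not (not p and q) there: t:T, w:T, y:F. ✗
t: successors {u, v, x, y}; not (not p and q) there: u:T, v:T, x:T, y:F. ✗
u: successors {s, u, w}; not (not p and q) there: s:T, u:T, w:T. ✓
v: successors {z}; not (not p and q) there: z:T. ✓
w: successors {t, v, x}; not (not p and q) there: t:T, v:T, x:T. ✓
x: successors {s, v, w, y, z}; not (not p and q) there: s:T, v:T, w:T, y:F, z:T. ✗
y: successors {s, u, v}; not (not p and q) there: s:T, u:T, v:T. ✓
z: successors {w, x}; not (not p and q) there: w:T, x:T. ✓
— 5 worlds.
For Box (p and not q and q):
s: successors {t, w, y}; p and not q and q there: t:F, w:F, y:F. ✗
t: successors {u, v, x, y}; p and not q and q there: u:F, v:F, x:F, y:F. ✗
u: successors {s, u, w}; p and not q and q there: s:F, u:F, w:F. ✗
v: successors {z}; p and not q and q there: z:F. ✗
w: successors {t, v, x}; p and not q and q there: t:F, v:F, x:F. ✗
x: successors {s, v, w, y, z}; p and not q and q there: s:F, v:F, w:F, y:F, z:F. ✗
y: successors {s, u, v}; p and not q and q there: s:F, u:F, v:F. ✗
z: successors {w, x}; p and not q and q there: w:F, x:F. ✗
— 0 worlds.

5 and 0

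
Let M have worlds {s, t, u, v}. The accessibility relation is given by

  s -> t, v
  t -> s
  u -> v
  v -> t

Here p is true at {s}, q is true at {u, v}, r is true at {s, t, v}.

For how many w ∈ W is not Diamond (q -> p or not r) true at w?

s: Diamond (q -> p or not r) is T. ✗
t: Diamond (q -> p or not r) is T. ✗
u: Diamond (q -> p or not r) is F. ✓
v: Diamond (q -> p or not r) is T. ✗
Satisfying worlds: {u}.

1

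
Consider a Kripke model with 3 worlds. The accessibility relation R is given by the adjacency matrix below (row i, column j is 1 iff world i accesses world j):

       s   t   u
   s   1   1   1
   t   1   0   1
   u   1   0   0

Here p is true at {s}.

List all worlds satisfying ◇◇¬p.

s: successors {s, t, u}; ◇¬p there: s:T, t:T, u:F. ✓
t: successors {s, u}; ◇¬p there: s:T, u:F. ✓
u: successors {s}; ◇¬p there: s:T. ✓

{s, t, u}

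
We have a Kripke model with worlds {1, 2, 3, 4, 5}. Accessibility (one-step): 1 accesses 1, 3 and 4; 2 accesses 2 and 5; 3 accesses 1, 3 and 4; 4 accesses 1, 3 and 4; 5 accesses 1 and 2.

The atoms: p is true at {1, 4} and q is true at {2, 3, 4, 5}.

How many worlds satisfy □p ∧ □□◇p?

1: □p is F, □□◇p is T. ✗
2: □p is F, □□◇p is F. ✗
3: □p is F, □□◇p is T. ✗
4: □p is F, □□◇p is T. ✗
5: □p is F, □□◇p is F. ✗
Satisfying worlds: ∅.

0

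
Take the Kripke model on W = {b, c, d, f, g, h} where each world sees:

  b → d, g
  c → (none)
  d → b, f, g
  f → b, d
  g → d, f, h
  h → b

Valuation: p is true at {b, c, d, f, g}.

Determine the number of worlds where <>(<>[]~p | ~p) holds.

1

b: successors {d, g}; <>[]~p | ~p there: d:F, g:F. ✗
c: no successors, so <>(<>[]~p | ~p) fails. ✗
d: successors {b, f, g}; <>[]~p | ~p there: b:F, f:F, g:F. ✗
f: successors {b, d}; <>[]~p | ~p there: b:F, d:F. ✗
g: successors {d, f, h}; <>[]~p | ~p there: d:F, f:F, h:T. ✓
h: successors {b}; <>[]~p | ~p there: b:F. ✗
Satisfying worlds: {g}.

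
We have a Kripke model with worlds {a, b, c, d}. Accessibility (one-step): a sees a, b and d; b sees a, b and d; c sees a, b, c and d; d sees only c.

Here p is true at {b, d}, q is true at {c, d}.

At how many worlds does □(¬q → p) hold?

1

a: successors {a, b, d}; ¬q → p there: a:F, b:T, d:T. ✗
b: successors {a, b, d}; ¬q → p there: a:F, b:T, d:T. ✗
c: successors {a, b, c, d}; ¬q → p there: a:F, b:T, c:T, d:T. ✗
d: successors {c}; ¬q → p there: c:T. ✓
Satisfying worlds: {d}.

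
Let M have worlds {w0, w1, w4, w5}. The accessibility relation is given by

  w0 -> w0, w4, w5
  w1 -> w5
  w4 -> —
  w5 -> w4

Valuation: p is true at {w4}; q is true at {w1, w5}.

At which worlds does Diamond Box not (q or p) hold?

{w0, w5}

w0: successors {w0, w4, w5}; Box not (q or p) there: w0:F, w4:T, w5:F. ✓
w1: successors {w5}; Box not (q or p) there: w5:F. ✗
w4: no successors, so Diamond Box not (q or p) fails. ✗
w5: successors {w4}; Box not (q or p) there: w4:T. ✓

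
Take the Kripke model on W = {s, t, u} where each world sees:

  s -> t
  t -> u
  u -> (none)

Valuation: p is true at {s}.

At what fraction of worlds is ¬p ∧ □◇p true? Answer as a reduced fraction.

s: ¬p is F, □◇p is F. ✗
t: ¬p is T, □◇p is F. ✗
u: ¬p is T, □◇p is T. ✓
That's 1 of 3 worlds, so 1/3.

1/3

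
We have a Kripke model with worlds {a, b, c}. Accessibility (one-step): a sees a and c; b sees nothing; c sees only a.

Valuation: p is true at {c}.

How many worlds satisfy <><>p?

2

a: successors {a, c}; <>p there: a:T, c:F. ✓
b: no successors, so <><>p fails. ✗
c: successors {a}; <>p there: a:T. ✓
Satisfying worlds: {a, c}.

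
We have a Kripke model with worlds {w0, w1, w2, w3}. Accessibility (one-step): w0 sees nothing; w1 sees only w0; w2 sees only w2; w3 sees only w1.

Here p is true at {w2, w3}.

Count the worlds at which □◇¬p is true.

2

w0: no successors, so □◇¬p holds vacuously. ✓
w1: successors {w0}; ◇¬p there: w0:F. ✗
w2: successors {w2}; ◇¬p there: w2:F. ✗
w3: successors {w1}; ◇¬p there: w1:T. ✓
Satisfying worlds: {w0, w3}.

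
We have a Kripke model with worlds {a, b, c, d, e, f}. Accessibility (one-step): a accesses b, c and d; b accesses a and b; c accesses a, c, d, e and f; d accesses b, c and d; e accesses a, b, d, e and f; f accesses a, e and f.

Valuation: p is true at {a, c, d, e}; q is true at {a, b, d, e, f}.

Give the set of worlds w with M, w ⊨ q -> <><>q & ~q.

{c}

a: q is T, <><>q & ~q is F. ✗
b: q is T, <><>q & ~q is F. ✗
c: q is F, <><>q & ~q is T. ✓
d: q is T, <><>q & ~q is F. ✗
e: q is T, <><>q & ~q is F. ✗
f: q is T, <><>q & ~q is F. ✗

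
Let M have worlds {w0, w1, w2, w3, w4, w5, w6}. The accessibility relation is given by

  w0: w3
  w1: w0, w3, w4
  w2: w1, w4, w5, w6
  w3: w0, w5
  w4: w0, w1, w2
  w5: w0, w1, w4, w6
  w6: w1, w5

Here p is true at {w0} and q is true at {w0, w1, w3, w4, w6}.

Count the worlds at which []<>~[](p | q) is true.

w0: successors {w3}; <>~[](p | q) there: w3:F. ✗
w1: successors {w0, w3, w4}; <>~[](p | q) there: w0:T, w3:F, w4:T. ✗
w2: successors {w1, w4, w5, w6}; <>~[](p | q) there: w1:T, w4:T, w5:T, w6:F. ✗
w3: successors {w0, w5}; <>~[](p | q) there: w0:T, w5:T. ✓
w4: successors {w0, w1, w2}; <>~[](p | q) there: w0:T, w1:T, w2:T. ✓
w5: successors {w0, w1, w4, w6}; <>~[](p | q) there: w0:T, w1:T, w4:T, w6:F. ✗
w6: successors {w1, w5}; <>~[](p | q) there: w1:T, w5:T. ✓
Satisfying worlds: {w3, w4, w6}.

3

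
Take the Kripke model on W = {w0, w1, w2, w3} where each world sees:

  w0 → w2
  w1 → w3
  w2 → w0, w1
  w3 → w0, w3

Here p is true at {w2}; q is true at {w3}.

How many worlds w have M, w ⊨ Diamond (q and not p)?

w0: successors {w2}; q and not p there: w2:F. ✗
w1: successors {w3}; q and not p there: w3:T. ✓
w2: successors {w0, w1}; q and not p there: w0:F, w1:F. ✗
w3: successors {w0, w3}; q and not p there: w0:F, w3:T. ✓
Satisfying worlds: {w1, w3}.

2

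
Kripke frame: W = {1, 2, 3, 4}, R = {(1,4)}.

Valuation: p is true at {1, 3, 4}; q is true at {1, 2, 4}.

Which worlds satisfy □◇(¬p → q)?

1: successors {4}; ◇(¬p → q) there: 4:F. ✗
2: no successors, so □◇(¬p → q) holds vacuously. ✓
3: no successors, so □◇(¬p → q) holds vacuously. ✓
4: no successors, so □◇(¬p → q) holds vacuously. ✓

{2, 3, 4}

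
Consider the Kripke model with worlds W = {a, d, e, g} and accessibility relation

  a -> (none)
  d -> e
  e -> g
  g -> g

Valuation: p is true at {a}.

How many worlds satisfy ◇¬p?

3

a: no successors, so ◇¬p fails. ✗
d: successors {e}; ¬p there: e:T. ✓
e: successors {g}; ¬p there: g:T. ✓
g: successors {g}; ¬p there: g:T. ✓
Satisfying worlds: {d, e, g}.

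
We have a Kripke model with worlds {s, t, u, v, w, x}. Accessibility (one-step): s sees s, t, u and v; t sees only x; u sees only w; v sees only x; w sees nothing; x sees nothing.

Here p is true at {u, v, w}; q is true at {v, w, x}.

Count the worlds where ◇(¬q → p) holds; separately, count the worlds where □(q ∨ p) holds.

4 and 5

For ◇(¬q → p):
s: successors {s, t, u, v}; ¬q → p there: s:F, t:F, u:T, v:T. ✓
t: successors {x}; ¬q → p there: x:T. ✓
u: successors {w}; ¬q → p there: w:T. ✓
v: successors {x}; ¬q → p there: x:T. ✓
w: no successors, so ◇(¬q → p) fails. ✗
x: no successors, so ◇(¬q → p) fails. ✗
— 4 worlds.
For □(q ∨ p):
s: successors {s, t, u, v}; q ∨ p there: s:F, t:F, u:T, v:T. ✗
t: successors {x}; q ∨ p there: x:T. ✓
u: successors {w}; q ∨ p there: w:T. ✓
v: successors {x}; q ∨ p there: x:T. ✓
w: no successors, so □(q ∨ p) holds vacuously. ✓
x: no successors, so □(q ∨ p) holds vacuously. ✓
— 5 worlds.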